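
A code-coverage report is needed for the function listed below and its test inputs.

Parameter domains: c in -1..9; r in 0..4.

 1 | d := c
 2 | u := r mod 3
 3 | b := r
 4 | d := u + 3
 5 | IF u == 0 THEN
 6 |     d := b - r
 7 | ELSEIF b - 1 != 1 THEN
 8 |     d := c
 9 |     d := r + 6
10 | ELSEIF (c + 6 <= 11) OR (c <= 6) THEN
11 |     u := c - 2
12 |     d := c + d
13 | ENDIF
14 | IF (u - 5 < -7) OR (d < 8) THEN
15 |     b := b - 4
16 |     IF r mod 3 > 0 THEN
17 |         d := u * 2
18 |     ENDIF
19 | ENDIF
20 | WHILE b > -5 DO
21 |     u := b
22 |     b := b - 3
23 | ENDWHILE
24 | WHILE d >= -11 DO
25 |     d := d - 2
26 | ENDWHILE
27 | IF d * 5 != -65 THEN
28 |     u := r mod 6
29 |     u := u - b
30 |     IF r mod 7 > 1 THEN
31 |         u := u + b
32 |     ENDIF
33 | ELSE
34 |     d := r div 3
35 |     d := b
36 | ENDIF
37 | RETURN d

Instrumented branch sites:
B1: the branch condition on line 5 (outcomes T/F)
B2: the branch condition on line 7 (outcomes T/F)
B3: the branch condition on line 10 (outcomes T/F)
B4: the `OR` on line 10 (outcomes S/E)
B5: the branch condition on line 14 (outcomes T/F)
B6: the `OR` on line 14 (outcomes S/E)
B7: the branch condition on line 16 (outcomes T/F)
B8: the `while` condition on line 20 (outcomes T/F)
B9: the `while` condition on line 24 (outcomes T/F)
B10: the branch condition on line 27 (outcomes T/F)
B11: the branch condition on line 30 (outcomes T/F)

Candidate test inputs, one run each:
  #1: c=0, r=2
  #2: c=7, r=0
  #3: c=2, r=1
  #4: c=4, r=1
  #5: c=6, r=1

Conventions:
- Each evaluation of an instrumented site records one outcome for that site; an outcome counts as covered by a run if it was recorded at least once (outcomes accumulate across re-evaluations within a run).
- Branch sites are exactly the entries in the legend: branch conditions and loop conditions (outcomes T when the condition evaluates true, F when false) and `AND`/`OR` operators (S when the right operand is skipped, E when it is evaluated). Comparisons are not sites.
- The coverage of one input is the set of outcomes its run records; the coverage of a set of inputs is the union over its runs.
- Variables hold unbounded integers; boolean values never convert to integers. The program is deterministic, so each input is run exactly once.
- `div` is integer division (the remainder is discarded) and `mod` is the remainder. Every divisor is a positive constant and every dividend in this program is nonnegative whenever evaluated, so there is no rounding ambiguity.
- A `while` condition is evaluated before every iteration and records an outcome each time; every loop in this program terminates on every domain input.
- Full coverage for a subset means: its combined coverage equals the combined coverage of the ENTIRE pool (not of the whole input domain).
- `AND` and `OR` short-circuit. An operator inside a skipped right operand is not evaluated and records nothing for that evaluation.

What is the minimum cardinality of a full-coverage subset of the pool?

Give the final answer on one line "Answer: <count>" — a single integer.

#1 (c=0, r=2) -> B1->F, B2->F, B4->S, B3->T, B6->E, B5->T, B7->T, B8->T, B8->F, B9->T, B9->T, B9->T, B9->T, B9->F, ...; covered: B1=F, B2=F, B3=T, B4=S, B5=T, B6=E, B7=T, B8=T, B8=F, B9=T, B9=F, B10=T, B11=T
#2 (c=7, r=0) -> B1->T, B6->E, B5->T, B7->F, B8->T, B8->F, B9->T, B9->T, B9->T, B9->T, B9->T, B9->T, B9->F, B10->T, ...; covered: B1=T, B5=T, B6=E, B7=F, B8=T, B8=F, B9=T, B9=F, B10=T, B11=F
#3 (c=2, r=1) -> B1->F, B2->T, B6->E, B5->T, B7->T, B8->T, B8->F, B9->T, B9->T, B9->T, B9->T, B9->T, B9->T, B9->T, ...; covered: B1=F, B2=T, B5=T, B6=E, B7=T, B8=T, B8=F, B9=T, B9=F, B10=T, B11=F
#4 (c=4, r=1) -> B1->F, B2->T, B6->E, B5->T, B7->T, B8->T, B8->F, B9->T, B9->T, B9->T, B9->T, B9->T, B9->T, B9->T, ...; covered: B1=F, B2=T, B5=T, B6=E, B7=T, B8=T, B8=F, B9=T, B9=F, B10=T, B11=F
#5 (c=6, r=1) -> B1->F, B2->T, B6->E, B5->T, B7->T, B8->T, B8->F, B9->T, B9->T, B9->T, B9->T, B9->T, B9->T, B9->T, ...; covered: B1=F, B2=T, B5=T, B6=E, B7=T, B8=T, B8=F, B9=T, B9=F, B10=T, B11=F
the full pool covers 17 outcomes: B1=T, B1=F, B2=T, B2=F, B3=T, B4=S, B5=T, B6=E, B7=T, B7=F, B8=T, B8=F, B9=T, B9=F, B10=T, B11=T, B11=F
checked all size-1 subsets: none covers 17 outcomes (max 13/17)
checked all size-2 subsets: none covers 17 outcomes (max 16/17)
at size 3, {1, 2, 3} reaches all 17 outcomes; every lexicographically earlier size-3 subset fails

Answer: 3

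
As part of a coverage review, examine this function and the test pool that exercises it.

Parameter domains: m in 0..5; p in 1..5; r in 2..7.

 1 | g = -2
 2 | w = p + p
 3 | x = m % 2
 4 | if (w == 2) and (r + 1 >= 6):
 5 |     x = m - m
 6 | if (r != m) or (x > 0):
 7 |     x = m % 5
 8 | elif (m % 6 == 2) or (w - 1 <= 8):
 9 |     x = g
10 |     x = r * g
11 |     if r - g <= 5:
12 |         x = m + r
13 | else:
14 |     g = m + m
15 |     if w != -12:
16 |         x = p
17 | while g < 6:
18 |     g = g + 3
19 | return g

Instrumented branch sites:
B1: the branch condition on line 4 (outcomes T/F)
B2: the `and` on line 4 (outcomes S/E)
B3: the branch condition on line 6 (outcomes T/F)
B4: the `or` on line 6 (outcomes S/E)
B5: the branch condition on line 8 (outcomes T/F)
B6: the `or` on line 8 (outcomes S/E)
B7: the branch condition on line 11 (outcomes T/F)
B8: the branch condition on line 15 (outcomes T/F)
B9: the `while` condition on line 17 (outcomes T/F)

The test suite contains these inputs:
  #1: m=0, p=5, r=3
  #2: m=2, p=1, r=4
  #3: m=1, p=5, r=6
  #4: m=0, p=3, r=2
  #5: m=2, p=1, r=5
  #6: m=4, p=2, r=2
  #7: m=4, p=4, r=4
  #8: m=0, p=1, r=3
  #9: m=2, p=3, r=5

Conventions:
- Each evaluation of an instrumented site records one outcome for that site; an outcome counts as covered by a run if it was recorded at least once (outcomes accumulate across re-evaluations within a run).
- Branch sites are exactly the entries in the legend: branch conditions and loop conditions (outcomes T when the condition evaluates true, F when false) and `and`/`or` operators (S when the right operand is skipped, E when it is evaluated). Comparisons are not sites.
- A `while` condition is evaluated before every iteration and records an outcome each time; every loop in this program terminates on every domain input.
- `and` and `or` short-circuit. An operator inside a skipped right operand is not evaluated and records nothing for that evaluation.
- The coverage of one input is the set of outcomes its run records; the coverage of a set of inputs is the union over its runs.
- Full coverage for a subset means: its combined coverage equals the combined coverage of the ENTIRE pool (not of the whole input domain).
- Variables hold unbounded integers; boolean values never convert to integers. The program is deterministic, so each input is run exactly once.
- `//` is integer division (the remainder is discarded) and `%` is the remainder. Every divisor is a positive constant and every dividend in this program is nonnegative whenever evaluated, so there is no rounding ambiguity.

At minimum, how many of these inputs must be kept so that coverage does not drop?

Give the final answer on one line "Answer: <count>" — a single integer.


input #1 (m=0, p=5, r=3): covers B1=F, B2=S, B3=T, B4=S, B9=T, B9=F
input #2 (m=2, p=1, r=4): covers B1=F, B2=E, B3=T, B4=S, B9=T, B9=F
input #3 (m=1, p=5, r=6): covers B1=F, B2=S, B3=T, B4=S, B9=T, B9=F
input #4 (m=0, p=3, r=2): covers B1=F, B2=S, B3=T, B4=S, B9=T, B9=F
input #5 (m=2, p=1, r=5): covers B1=T, B2=E, B3=T, B4=S, B9=T, B9=F
input #6 (m=4, p=2, r=2): covers B1=F, B2=S, B3=T, B4=S, B9=T, B9=F
input #7 (m=4, p=4, r=4): covers B1=F, B2=S, B3=F, B4=E, B5=T, B6=E, B7=F, B9=T, B9=F
input #8 (m=0, p=1, r=3): covers B1=F, B2=E, B3=T, B4=S, B9=T, B9=F
input #9 (m=2, p=3, r=5): covers B1=F, B2=S, B3=T, B4=S, B9=T, B9=F
together the pool reaches 13 outcomes: B1=T, B1=F, B2=S, B2=E, B3=T, B3=F, B4=S, B4=E, B5=T, B6=E, B7=F, B9=T, B9=F
no size-1 subset reaches all 13 outcomes (best union: 9/13)
at size 2, {5, 7} reaches all 13 outcomes; every lexicographically earlier size-2 subset fails
Answer: 2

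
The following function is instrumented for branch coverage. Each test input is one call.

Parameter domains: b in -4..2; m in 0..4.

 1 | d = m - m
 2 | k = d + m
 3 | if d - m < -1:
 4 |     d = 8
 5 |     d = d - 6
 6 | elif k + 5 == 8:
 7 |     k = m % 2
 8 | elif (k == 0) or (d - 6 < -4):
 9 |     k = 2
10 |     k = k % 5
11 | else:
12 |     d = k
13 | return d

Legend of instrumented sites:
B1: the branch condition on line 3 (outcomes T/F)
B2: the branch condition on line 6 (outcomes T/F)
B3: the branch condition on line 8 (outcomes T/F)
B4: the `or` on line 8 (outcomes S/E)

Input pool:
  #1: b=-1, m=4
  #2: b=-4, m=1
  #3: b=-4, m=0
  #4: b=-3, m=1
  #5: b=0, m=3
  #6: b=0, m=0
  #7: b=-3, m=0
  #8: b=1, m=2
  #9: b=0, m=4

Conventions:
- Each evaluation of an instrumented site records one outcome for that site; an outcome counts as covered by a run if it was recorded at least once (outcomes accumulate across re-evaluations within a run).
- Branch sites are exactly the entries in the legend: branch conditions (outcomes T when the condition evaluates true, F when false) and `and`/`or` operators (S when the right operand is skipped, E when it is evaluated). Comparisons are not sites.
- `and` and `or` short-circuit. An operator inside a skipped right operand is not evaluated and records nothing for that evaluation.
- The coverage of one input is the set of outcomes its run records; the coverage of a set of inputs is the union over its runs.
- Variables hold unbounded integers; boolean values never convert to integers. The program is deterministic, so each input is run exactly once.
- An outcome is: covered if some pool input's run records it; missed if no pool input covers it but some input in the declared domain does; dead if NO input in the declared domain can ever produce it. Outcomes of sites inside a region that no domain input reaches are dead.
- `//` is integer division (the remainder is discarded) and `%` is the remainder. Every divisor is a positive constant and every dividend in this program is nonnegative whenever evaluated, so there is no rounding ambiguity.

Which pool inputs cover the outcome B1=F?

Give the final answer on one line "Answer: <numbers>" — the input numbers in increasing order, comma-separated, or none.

input #1 (b=-1, m=4): misses B1=F
input #2 (b=-4, m=1): covers B1=F
input #3 (b=-4, m=0): covers B1=F
input #4 (b=-3, m=1): covers B1=F
input #5 (b=0, m=3): misses B1=F
input #6 (b=0, m=0): covers B1=F
input #7 (b=-3, m=0): covers B1=F
input #8 (b=1, m=2): misses B1=F
input #9 (b=0, m=4): misses B1=F

Answer: 2, 3, 4, 6, 7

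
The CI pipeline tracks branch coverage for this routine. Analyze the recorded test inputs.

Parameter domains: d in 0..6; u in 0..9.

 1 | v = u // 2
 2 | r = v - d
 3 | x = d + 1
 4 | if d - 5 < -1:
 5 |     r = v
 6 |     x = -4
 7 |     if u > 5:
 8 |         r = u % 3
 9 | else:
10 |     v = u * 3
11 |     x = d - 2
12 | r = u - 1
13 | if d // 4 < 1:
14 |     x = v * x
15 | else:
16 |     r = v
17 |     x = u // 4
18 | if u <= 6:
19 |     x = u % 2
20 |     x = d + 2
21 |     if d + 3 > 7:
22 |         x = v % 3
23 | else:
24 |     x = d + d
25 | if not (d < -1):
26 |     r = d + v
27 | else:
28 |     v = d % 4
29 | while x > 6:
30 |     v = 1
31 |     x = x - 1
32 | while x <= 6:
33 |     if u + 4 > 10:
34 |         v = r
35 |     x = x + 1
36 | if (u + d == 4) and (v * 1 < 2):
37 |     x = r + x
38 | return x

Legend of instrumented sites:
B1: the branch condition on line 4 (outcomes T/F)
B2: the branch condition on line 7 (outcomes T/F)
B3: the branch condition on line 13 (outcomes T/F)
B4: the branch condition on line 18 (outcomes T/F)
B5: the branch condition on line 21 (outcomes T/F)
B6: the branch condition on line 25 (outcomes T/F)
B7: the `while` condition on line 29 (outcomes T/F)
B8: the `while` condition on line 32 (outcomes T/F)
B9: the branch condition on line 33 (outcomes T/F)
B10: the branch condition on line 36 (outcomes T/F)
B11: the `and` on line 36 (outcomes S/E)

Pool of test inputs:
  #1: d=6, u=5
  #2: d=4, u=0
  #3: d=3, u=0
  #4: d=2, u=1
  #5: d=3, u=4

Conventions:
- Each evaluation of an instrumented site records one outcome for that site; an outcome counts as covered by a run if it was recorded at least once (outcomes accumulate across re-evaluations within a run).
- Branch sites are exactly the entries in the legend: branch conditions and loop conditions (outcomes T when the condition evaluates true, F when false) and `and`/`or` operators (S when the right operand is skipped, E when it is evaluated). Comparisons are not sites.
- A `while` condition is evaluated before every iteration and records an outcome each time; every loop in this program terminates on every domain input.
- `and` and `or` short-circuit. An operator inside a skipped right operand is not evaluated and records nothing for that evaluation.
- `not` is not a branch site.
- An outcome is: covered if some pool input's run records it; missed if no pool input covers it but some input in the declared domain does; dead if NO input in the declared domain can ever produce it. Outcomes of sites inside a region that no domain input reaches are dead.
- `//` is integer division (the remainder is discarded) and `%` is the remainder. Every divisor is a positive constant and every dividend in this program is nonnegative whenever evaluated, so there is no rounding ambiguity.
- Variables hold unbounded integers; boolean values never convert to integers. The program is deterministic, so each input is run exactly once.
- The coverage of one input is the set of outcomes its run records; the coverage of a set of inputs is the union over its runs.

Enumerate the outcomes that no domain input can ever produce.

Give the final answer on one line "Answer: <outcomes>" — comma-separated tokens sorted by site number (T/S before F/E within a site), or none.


exhaustive pass over the 70-input domain:
  B6=F: unreachable across the whole domain -> dead
  reachable outcomes have witnesses, e.g. B1=T (e.g. d=0, u=0), B1=F (e.g. d=4, u=0), B2=T (e.g. d=0, u=6), B2=F (e.g. d=0, u=0)
Answer: B6=F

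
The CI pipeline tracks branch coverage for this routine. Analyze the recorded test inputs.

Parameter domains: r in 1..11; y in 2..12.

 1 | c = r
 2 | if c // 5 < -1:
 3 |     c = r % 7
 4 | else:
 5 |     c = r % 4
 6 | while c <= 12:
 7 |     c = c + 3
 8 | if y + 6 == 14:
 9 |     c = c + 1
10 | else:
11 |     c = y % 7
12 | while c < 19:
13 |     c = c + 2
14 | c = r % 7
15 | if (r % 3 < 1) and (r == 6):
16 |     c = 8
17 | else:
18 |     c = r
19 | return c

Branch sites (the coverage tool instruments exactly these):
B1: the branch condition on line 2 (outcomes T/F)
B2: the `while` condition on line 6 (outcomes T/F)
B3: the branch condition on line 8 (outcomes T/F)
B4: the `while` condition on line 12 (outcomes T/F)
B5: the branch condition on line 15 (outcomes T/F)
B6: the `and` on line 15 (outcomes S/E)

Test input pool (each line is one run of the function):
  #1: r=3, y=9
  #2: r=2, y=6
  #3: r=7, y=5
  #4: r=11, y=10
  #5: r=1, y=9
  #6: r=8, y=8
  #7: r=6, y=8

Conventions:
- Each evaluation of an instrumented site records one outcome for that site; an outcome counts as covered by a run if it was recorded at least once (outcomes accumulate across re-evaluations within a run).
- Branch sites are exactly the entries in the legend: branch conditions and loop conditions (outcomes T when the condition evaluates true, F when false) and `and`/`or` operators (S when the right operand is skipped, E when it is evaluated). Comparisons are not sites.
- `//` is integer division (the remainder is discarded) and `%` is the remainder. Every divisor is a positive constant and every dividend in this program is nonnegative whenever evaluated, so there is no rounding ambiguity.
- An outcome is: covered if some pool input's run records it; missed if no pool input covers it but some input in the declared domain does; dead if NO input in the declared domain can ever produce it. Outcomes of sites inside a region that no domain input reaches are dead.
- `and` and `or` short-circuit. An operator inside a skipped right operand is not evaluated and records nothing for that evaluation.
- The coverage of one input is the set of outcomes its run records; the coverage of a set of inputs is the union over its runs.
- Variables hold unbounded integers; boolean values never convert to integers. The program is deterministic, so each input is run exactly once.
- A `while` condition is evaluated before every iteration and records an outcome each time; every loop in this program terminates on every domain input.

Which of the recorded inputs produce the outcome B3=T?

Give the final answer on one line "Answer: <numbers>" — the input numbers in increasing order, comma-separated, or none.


input #1 (r=3, y=9): never hits B3=T
input #2 (r=2, y=6): never hits B3=T
input #3 (r=7, y=5): never hits B3=T
input #4 (r=11, y=10): never hits B3=T
input #5 (r=1, y=9): never hits B3=T
input #6 (r=8, y=8): hits B3=T
input #7 (r=6, y=8): hits B3=T
Answer: 6, 7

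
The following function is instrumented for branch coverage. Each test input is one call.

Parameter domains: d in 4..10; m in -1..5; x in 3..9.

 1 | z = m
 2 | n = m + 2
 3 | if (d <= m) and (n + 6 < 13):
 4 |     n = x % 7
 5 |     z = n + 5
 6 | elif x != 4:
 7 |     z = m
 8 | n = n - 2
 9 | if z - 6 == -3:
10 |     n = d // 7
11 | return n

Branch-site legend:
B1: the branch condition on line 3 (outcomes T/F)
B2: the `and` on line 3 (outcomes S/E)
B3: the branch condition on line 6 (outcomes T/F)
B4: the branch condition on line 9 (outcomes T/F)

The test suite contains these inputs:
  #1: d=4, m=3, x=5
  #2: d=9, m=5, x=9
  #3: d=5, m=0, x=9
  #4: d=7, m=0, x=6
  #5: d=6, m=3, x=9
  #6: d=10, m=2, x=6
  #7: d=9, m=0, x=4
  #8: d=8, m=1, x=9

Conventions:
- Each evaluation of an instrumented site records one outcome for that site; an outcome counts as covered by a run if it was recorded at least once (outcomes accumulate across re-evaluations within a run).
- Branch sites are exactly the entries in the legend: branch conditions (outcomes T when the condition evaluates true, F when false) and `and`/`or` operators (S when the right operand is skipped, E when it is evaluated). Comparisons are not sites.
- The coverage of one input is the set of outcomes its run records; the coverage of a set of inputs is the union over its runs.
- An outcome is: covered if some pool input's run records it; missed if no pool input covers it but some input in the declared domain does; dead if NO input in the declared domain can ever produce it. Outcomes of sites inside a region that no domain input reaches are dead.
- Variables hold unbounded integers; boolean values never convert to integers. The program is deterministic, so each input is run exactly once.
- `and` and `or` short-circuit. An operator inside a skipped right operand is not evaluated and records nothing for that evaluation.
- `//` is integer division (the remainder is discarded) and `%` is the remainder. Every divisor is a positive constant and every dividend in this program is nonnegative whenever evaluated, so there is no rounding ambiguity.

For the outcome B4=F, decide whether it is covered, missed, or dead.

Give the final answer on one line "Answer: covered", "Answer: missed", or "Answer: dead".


B4=F is recorded by pool input(s) 2, 3, 4, 6, 7, 8 -> covered
Answer: covered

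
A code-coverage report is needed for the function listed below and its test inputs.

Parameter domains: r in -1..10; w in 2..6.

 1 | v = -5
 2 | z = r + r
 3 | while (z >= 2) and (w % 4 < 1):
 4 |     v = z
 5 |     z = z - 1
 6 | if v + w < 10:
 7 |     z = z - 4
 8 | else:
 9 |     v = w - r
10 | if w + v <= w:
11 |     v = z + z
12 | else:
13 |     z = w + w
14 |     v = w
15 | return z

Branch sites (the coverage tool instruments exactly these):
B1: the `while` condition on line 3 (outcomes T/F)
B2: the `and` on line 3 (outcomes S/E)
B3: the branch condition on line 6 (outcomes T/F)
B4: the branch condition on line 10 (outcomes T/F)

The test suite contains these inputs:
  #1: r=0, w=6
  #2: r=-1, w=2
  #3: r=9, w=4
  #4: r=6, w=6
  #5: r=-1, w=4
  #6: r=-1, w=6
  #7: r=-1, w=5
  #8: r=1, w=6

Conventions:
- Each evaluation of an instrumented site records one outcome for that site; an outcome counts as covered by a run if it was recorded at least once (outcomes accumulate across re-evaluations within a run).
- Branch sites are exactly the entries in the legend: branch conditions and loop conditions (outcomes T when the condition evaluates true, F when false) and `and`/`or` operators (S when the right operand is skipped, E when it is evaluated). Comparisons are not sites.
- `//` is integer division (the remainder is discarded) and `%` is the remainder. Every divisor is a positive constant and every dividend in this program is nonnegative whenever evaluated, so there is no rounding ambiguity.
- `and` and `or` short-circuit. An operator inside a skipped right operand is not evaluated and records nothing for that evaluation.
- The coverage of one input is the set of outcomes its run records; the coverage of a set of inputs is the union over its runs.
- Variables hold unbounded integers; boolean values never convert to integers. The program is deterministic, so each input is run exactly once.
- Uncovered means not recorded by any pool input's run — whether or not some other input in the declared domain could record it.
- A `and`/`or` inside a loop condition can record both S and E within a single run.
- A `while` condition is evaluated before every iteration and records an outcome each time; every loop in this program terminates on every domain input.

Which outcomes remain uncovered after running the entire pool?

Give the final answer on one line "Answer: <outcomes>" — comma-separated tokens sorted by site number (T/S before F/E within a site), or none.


test 1 (r=0, w=6) hits B1=F, B2=S, B3=T, B4=T
test 2 (r=-1, w=2) hits B1=F, B2=S, B3=T, B4=T
test 3 (r=9, w=4) hits B1=T, B1=F, B2=S, B2=E, B3=T, B4=F
test 4 (r=6, w=6) hits B1=F, B2=E, B3=T, B4=T
test 5 (r=-1, w=4) hits B1=F, B2=S, B3=T, B4=T
test 6 (r=-1, w=6) hits B1=F, B2=S, B3=T, B4=T
test 7 (r=-1, w=5) hits B1=F, B2=S, B3=T, B4=T
test 8 (r=1, w=6) hits B1=F, B2=E, B3=T, B4=T
union over the pool: B1=T, B1=F, B2=S, B2=E, B3=T, B4=T, B4=F
uncovered (1 of 8): B3=F
Answer: B3=F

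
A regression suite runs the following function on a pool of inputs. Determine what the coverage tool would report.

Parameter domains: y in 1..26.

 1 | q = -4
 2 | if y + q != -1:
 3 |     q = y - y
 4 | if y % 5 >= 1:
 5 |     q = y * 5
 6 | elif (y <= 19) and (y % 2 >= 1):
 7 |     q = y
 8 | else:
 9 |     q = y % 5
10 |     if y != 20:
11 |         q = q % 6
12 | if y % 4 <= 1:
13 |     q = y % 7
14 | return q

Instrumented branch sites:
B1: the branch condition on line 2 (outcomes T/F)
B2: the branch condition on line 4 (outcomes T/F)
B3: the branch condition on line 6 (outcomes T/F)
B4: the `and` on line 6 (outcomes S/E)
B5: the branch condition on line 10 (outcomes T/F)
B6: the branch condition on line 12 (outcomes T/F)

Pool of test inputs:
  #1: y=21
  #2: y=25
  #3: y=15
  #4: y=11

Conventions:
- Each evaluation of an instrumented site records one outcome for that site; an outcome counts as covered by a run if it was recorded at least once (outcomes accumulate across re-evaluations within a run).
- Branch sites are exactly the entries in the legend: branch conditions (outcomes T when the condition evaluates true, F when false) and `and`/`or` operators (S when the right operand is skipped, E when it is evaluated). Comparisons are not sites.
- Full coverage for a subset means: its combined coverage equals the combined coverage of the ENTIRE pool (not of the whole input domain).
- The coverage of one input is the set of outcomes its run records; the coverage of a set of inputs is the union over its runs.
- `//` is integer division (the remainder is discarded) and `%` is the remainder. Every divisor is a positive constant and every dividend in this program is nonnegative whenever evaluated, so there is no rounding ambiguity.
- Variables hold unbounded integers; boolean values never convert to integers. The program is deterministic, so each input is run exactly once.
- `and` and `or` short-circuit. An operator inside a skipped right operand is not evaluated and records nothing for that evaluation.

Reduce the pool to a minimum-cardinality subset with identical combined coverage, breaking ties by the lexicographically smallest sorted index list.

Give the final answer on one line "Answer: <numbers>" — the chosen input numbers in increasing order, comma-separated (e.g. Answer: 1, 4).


input #1, y=21: events B1->T, B2->T, B6->T; outcomes B1=T, B2=T, B6=T
input #2, y=25: events B1->T, B2->F, B4->S, B3->F, B5->T, B6->T; outcomes B1=T, B2=F, B3=F, B4=S, B5=T, B6=T
input #3, y=15: events B1->T, B2->F, B4->E, B3->T, B6->F; outcomes B1=T, B2=F, B3=T, B4=E, B6=F
input #4, y=11: events B1->T, B2->T, B6->F; outcomes B1=T, B2=T, B6=F
union over all inputs: B1=T, B2=T, B2=F, B3=T, B3=F, B4=S, B4=E, B5=T, B6=T, B6=F (10 outcomes)
size 1 is not enough: best union over all size-1 subsets is 6/10
size 2 is not enough: best union over all size-2 subsets is 9/10
at size 3, {1, 2, 3} reaches all 10 outcomes; every lexicographically earlier size-3 subset fails
Answer: 1, 2, 3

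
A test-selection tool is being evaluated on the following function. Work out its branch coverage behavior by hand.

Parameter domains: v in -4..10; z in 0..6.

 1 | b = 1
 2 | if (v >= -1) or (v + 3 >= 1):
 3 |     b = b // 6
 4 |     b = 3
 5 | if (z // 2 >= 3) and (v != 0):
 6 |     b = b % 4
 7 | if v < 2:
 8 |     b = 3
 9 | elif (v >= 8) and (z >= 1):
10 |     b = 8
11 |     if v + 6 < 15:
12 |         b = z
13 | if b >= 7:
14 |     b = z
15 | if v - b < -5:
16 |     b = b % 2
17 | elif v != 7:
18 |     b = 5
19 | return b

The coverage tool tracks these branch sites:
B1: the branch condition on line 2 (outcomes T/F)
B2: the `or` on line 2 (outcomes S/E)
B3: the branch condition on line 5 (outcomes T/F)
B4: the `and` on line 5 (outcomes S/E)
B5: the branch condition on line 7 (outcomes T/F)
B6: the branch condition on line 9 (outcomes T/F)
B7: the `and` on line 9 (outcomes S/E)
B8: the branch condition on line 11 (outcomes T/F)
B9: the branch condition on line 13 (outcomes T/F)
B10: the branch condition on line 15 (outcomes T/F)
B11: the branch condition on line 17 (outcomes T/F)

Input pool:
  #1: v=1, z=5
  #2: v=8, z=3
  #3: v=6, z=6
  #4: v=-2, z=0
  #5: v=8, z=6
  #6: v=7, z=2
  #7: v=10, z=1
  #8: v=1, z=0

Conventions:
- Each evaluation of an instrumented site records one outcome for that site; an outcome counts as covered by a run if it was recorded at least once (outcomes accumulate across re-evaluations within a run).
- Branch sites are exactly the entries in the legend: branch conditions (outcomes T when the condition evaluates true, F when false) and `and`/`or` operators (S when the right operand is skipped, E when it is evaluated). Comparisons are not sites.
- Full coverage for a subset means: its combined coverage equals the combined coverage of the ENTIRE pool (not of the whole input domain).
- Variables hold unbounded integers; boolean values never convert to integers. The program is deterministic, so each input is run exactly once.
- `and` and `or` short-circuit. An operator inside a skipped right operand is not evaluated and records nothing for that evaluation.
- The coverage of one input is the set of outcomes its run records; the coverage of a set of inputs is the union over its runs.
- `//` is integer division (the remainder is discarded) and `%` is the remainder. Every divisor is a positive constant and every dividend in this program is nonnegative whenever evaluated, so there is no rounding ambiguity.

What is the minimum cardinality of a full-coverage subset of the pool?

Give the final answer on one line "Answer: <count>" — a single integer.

test 1 (v=1, z=5) fires B2->S, B1->T, B4->S, B3->F, B5->T, B9->F, B10->F, B11->T; hits B1=T, B2=S, B3=F, B4=S, B5=T, B9=F, B10=F, B11=T
test 2 (v=8, z=3) fires B2->S, B1->T, B4->S, B3->F, B5->F, B7->E, B6->T, B8->T, B9->F, B10->F, B11->T; hits B1=T, B2=S, B3=F, B4=S, B5=F, B6=T, B7=E, B8=T, B9=F, B10=F, B11=T
test 3 (v=6, z=6) fires B2->S, B1->T, B4->E, B3->T, B5->F, B7->S, B6->F, B9->F, B10->F, B11->T; hits B1=T, B2=S, B3=T, B4=E, B5=F, B6=F, B7=S, B9=F, B10=F, B11=T
test 4 (v=-2, z=0) fires B2->E, B1->T, B4->S, B3->F, B5->T, B9->F, B10->F, B11->T; hits B1=T, B2=E, B3=F, B4=S, B5=T, B9=F, B10=F, B11=T
test 5 (v=8, z=6) fires B2->S, B1->T, B4->E, B3->T, B5->F, B7->E, B6->T, B8->T, B9->F, B10->F, B11->T; hits B1=T, B2=S, B3=T, B4=E, B5=F, B6=T, B7=E, B8=T, B9=F, B10=F, B11=T
test 6 (v=7, z=2) fires B2->S, B1->T, B4->S, B3->F, B5->F, B7->S, B6->F, B9->F, B10->F, B11->F; hits B1=T, B2=S, B3=F, B4=S, B5=F, B6=F, B7=S, B9=F, B10=F, B11=F
test 7 (v=10, z=1) fires B2->S, B1->T, B4->S, B3->F, B5->F, B7->E, B6->T, B8->F, B9->T, B10->F, B11->T; hits B1=T, B2=S, B3=F, B4=S, B5=F, B6=T, B7=E, B8=F, B9=T, B10=F, B11=T
test 8 (v=1, z=0) fires B2->S, B1->T, B4->S, B3->F, B5->T, B9->F, B10->F, B11->T; hits B1=T, B2=S, B3=F, B4=S, B5=T, B9=F, B10=F, B11=T
union over all inputs: B1=T, B2=S, B2=E, B3=T, B3=F, B4=S, B4=E, B5=T, B5=F, B6=T, B6=F, B7=S, B7=E, B8=T, B8=F, B9=T, B9=F, B10=F, B11=T, B11=F (20 outcomes)
checked all size-1 subsets: none covers 20 outcomes (max 11/20)
checked all size-2 subsets: none covers 20 outcomes (max 16/20)
checked all size-3 subsets: none covers 20 outcomes (max 18/20)
at size 4, {4, 5, 6, 7} reaches all 20 outcomes; every lexicographically earlier size-4 subset fails

Answer: 4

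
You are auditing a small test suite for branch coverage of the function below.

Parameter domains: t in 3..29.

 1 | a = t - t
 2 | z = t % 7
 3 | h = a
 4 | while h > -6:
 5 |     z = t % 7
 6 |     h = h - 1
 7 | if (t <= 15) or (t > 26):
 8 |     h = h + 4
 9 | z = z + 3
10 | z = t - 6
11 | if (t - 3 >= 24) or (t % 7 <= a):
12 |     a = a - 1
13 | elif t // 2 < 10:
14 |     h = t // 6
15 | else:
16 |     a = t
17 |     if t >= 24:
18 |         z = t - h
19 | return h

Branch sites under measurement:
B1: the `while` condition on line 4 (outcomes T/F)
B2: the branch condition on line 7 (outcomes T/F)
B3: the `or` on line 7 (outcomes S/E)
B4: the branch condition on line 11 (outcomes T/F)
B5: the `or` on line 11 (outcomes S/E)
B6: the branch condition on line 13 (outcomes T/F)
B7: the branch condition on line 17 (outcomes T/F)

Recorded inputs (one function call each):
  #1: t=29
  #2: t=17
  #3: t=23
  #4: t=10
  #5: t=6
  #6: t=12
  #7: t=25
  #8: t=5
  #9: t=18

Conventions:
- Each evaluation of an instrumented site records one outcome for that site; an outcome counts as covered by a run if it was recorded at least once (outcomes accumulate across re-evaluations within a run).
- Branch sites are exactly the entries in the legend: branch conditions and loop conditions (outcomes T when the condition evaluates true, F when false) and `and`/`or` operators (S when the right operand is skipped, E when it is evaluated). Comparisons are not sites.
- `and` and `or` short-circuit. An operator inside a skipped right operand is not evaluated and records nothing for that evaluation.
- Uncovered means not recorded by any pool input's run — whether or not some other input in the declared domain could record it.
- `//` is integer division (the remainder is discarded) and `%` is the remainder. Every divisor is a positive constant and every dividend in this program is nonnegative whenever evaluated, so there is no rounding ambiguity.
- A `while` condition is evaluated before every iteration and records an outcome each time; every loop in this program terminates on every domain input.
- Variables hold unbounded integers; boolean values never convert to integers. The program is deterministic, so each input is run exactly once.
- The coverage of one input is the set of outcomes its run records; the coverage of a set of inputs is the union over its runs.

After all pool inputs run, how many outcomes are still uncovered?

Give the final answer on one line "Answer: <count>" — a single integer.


input #1, t=29: events B1->T, B1->T, B1->T, B1->T, B1->T, B1->T, B1->F, B3->E, B2->T, B5->S, B4->T; outcomes B1=T, B1=F, B2=T, B3=E, B4=T, B5=S
input #2, t=17: events B1->T, B1->T, B1->T, B1->T, B1->T, B1->T, B1->F, B3->E, B2->F, B5->E, B4->F, B6->T; outcomes B1=T, B1=F, B2=F, B3=E, B4=F, B5=E, B6=T
input #3, t=23: events B1->T, B1->T, B1->T, B1->T, B1->T, B1->T, B1->F, B3->E, B2->F, B5->E, B4->F, B6->F, B7->F; outcomes B1=T, B1=F, B2=F, B3=E, B4=F, B5=E, B6=F, B7=F
input #4, t=10: events B1->T, B1->T, B1->T, B1->T, B1->T, B1->T, B1->F, B3->S, B2->T, B5->E, B4->F, B6->T; outcomes B1=T, B1=F, B2=T, B3=S, B4=F, B5=E, B6=T
input #5, t=6: events B1->T, B1->T, B1->T, B1->T, B1->T, B1->T, B1->F, B3->S, B2->T, B5->E, B4->F, B6->T; outcomes B1=T, B1=F, B2=T, B3=S, B4=F, B5=E, B6=T
input #6, t=12: events B1->T, B1->T, B1->T, B1->T, B1->T, B1->T, B1->F, B3->S, B2->T, B5->E, B4->F, B6->T; outcomes B1=T, B1=F, B2=T, B3=S, B4=F, B5=E, B6=T
input #7, t=25: events B1->T, B1->T, B1->T, B1->T, B1->T, B1->T, B1->F, B3->E, B2->F, B5->E, B4->F, B6->F, B7->T; outcomes B1=T, B1=F, B2=F, B3=E, B4=F, B5=E, B6=F, B7=T
input #8, t=5: events B1->T, B1->T, B1->T, B1->T, B1->T, B1->T, B1->F, B3->S, B2->T, B5->E, B4->F, B6->T; outcomes B1=T, B1=F, B2=T, B3=S, B4=F, B5=E, B6=T
input #9, t=18: events B1->T, B1->T, B1->T, B1->T, B1->T, B1->T, B1->F, B3->E, B2->F, B5->E, B4->F, B6->T; outcomes B1=T, B1=F, B2=F, B3=E, B4=F, B5=E, B6=T
union over the pool: B1=T, B1=F, B2=T, B2=F, B3=S, B3=E, B4=T, B4=F, B5=S, B5=E, B6=T, B6=F, B7=T, B7=F
uncovered (0 of 14): none
Answer: 0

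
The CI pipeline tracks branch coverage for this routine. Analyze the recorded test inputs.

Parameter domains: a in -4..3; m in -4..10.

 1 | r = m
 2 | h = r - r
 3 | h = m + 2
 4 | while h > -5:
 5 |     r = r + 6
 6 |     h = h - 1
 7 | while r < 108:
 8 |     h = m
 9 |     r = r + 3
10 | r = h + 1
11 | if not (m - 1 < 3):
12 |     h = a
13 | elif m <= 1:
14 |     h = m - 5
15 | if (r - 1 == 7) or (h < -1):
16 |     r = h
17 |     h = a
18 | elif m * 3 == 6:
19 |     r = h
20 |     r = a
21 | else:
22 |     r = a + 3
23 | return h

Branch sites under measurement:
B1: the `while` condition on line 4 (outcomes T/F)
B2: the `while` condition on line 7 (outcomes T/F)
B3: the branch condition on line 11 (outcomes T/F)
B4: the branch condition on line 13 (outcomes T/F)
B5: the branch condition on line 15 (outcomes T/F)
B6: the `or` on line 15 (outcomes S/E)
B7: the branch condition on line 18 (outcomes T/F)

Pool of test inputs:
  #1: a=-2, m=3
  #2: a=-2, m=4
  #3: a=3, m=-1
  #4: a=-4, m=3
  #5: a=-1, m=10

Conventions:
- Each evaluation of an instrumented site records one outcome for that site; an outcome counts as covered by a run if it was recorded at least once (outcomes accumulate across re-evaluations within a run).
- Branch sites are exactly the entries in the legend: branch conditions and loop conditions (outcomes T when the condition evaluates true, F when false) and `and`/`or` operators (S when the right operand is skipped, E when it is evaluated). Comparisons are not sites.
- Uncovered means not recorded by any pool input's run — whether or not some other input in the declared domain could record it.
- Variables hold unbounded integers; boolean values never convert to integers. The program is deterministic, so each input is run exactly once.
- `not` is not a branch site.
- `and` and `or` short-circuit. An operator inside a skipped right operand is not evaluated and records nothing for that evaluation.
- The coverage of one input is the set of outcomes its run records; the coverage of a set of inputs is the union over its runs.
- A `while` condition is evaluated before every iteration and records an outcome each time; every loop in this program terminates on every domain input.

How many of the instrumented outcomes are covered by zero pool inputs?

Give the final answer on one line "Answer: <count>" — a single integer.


run #1 (a=-2, m=3) runs B1->T, B1->T, B1->T, B1->T, B1->T, B1->T, B1->T, B1->T, B1->T, B1->T, B1->F, B2->T, B2->T, B2->T, ...; records B1=T, B1=F, B2=T, B2=F, B3=F, B4=F, B5=F, B6=E, B7=F
run #2 (a=-2, m=4) runs B1->T, B1->T, B1->T, B1->T, B1->T, B1->T, B1->T, B1->T, B1->T, B1->T, B1->T, B1->F, B2->T, B2->T, ...; records B1=T, B1=F, B2=T, B2=F, B3=T, B5=T, B6=E
run #3 (a=3, m=-1) runs B1->T, B1->T, B1->T, B1->T, B1->T, B1->T, B1->F, B2->T, B2->T, B2->T, B2->T, B2->T, B2->T, B2->T, ...; records B1=T, B1=F, B2=T, B2=F, B3=F, B4=T, B5=T, B6=E
run #4 (a=-4, m=3) runs B1->T, B1->T, B1->T, B1->T, B1->T, B1->T, B1->T, B1->T, B1->T, B1->T, B1->F, B2->T, B2->T, B2->T, ...; records B1=T, B1=F, B2=T, B2=F, B3=F, B4=F, B5=F, B6=E, B7=F
run #5 (a=-1, m=10) runs B1->T, B1->T, B1->T, B1->T, B1->T, B1->T, B1->T, B1->T, B1->T, B1->T, B1->T, B1->T, B1->T, B1->T, ...; records B1=T, B1=F, B2=F, B3=T, B5=F, B6=E, B7=F
union over the pool: B1=T, B1=F, B2=T, B2=F, B3=T, B3=F, B4=T, B4=F, B5=T, B5=F, B6=E, B7=F
uncovered (2 of 14): B6=S, B7=T
Answer: 2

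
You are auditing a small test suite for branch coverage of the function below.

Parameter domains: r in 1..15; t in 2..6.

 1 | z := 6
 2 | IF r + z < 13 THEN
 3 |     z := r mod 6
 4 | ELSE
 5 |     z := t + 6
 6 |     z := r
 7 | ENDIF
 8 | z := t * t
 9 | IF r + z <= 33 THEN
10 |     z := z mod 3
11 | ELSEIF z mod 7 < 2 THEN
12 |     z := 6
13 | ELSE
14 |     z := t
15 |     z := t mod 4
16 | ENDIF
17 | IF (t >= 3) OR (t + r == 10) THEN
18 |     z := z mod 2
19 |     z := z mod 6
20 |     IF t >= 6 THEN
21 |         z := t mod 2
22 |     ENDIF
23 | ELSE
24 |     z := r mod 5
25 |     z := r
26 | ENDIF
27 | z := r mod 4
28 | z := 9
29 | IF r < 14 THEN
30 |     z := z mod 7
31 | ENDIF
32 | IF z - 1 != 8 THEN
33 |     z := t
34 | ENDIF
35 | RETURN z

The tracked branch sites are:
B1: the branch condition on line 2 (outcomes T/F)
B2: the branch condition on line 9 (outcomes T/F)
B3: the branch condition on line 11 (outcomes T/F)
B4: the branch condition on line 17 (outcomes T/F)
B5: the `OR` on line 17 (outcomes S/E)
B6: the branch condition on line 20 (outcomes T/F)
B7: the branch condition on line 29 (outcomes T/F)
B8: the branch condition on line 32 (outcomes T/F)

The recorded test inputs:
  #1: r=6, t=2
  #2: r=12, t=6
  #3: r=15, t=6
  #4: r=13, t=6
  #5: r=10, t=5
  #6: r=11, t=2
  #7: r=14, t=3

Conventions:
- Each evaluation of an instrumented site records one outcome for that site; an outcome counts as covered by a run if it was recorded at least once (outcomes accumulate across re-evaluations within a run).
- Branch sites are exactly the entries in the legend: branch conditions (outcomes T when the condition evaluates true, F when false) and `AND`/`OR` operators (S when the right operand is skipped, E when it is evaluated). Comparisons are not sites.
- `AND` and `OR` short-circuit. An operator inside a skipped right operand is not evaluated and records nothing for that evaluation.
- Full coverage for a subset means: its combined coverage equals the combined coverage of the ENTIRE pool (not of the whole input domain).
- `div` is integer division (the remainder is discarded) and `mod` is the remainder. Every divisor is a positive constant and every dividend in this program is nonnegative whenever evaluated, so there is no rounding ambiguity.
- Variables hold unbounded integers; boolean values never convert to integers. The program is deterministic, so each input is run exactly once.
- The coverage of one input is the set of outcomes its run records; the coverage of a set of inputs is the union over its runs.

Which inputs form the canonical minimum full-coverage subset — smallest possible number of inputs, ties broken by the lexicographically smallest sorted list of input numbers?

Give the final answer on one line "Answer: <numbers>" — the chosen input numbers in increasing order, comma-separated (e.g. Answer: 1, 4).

input #1 (r=6, t=2): events B1->T, B2->T, B5->E, B4->F, B7->T, B8->T; covers B1=T, B2=T, B4=F, B5=E, B7=T, B8=T
input #2 (r=12, t=6): events B1->F, B2->F, B3->T, B5->S, B4->T, B6->T, B7->T, B8->T; covers B1=F, B2=F, B3=T, B4=T, B5=S, B6=T, B7=T, B8=T
input #3 (r=15, t=6): events B1->F, B2->F, B3->T, B5->S, B4->T, B6->T, B7->F, B8->F; covers B1=F, B2=F, B3=T, B4=T, B5=S, B6=T, B7=F, B8=F
input #4 (r=13, t=6): events B1->F, B2->F, B3->T, B5->S, B4->T, B6->T, B7->T, B8->T; covers B1=F, B2=F, B3=T, B4=T, B5=S, B6=T, B7=T, B8=T
input #5 (r=10, t=5): events B1->F, B2->F, B3->F, B5->S, B4->T, B6->F, B7->T, B8->T; covers B1=F, B2=F, B3=F, B4=T, B5=S, B6=F, B7=T, B8=T
input #6 (r=11, t=2): events B1->F, B2->T, B5->E, B4->F, B7->T, B8->T; covers B1=F, B2=T, B4=F, B5=E, B7=T, B8=T
input #7 (r=14, t=3): events B1->F, B2->T, B5->S, B4->T, B6->F, B7->F, B8->F; covers B1=F, B2=T, B4=T, B5=S, B6=F, B7=F, B8=F
the full pool covers 16 outcomes: B1=T, B1=F, B2=T, B2=F, B3=T, B3=F, B4=T, B4=F, B5=S, B5=E, B6=T, B6=F, B7=T, B7=F, B8=T, B8=F
size 1 is not enough: best union over all size-1 subsets is 8/16
size 2 is not enough: best union over all size-2 subsets is 14/16
size 3: inputs {1, 3, 5} cover all 16 outcomes, and no lexicographically smaller subset of this size does

Answer: 1, 3, 5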